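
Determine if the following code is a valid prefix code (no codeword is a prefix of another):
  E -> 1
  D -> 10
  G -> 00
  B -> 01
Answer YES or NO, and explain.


Checking each pair (does one codeword prefix another?):
  E='1' vs D='10': prefix -- VIOLATION

NO -- this is NOT a valid prefix code. E (1) is a prefix of D (10).


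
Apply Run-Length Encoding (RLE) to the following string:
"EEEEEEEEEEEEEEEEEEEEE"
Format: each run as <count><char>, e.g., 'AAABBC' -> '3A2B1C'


Scanning runs left to right:
  i=0: run of 'E' x 21 -> '21E'

RLE = 21E


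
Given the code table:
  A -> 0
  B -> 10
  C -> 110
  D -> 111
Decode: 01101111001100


Decoding:
0 -> A
110 -> C
111 -> D
10 -> B
0 -> A
110 -> C
0 -> A


Result: ACDBACA


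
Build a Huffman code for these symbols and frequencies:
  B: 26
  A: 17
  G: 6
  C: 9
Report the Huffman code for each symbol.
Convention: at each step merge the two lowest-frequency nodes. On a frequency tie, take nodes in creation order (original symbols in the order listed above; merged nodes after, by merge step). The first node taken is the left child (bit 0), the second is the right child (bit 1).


Huffman tree construction:
Step 1: Merge G(6) + C(9) = 15
Step 2: Merge (G+C)(15) + A(17) = 32
Step 3: Merge B(26) + ((G+C)+A)(32) = 58
Read each symbol's code off the tree from the root (left child = 0, right child = 1).

Codes:
  B: 0 (length 1)
  A: 11 (length 2)
  G: 100 (length 3)
  C: 101 (length 3)
Average code length: 105/58 = 1.8103 bits/symbol


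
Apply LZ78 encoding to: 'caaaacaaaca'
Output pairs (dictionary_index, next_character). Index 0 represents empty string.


LZ78 encoding steps:
Dictionary: {0: ''}
Step 1: w='' (idx 0), next='c' -> output (0, 'c'), add 'c' as idx 1
Step 2: w='' (idx 0), next='a' -> output (0, 'a'), add 'a' as idx 2
Step 3: w='a' (idx 2), next='a' -> output (2, 'a'), add 'aa' as idx 3
Step 4: w='a' (idx 2), next='c' -> output (2, 'c'), add 'ac' as idx 4
Step 5: w='aa' (idx 3), next='a' -> output (3, 'a'), add 'aaa' as idx 5
Step 6: w='c' (idx 1), next='a' -> output (1, 'a'), add 'ca' as idx 6


Encoded: [(0, 'c'), (0, 'a'), (2, 'a'), (2, 'c'), (3, 'a'), (1, 'a')]


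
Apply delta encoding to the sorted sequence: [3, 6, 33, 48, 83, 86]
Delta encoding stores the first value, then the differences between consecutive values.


First value: 3
Deltas:
  6 - 3 = 3
  33 - 6 = 27
  48 - 33 = 15
  83 - 48 = 35
  86 - 83 = 3


Delta encoded: [3, 3, 27, 15, 35, 3]


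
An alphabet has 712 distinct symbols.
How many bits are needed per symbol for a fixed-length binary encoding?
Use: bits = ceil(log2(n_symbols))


log2(712) = 9.4757
Bracket: 2^9 = 512 < 712 <= 2^10 = 1024
So ceil(log2(712)) = 10

bits = ceil(log2(712)) = ceil(9.4757) = 10 bits


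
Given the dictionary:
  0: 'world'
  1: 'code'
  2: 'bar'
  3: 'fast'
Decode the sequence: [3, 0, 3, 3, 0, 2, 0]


Look up each index in the dictionary:
  3 -> 'fast'
  0 -> 'world'
  3 -> 'fast'
  3 -> 'fast'
  0 -> 'world'
  2 -> 'bar'
  0 -> 'world'

Decoded: "fast world fast fast world bar world"


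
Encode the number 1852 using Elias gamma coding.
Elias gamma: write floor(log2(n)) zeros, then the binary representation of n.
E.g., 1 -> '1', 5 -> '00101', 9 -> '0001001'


num_bits = floor(log2(1852)) + 1 = 11
leading_zeros = num_bits - 1 = 10
binary(1852) = 11100111100

Elias gamma(1852) = '0000000000' + '11100111100' = 000000000011100111100 (21 bits)


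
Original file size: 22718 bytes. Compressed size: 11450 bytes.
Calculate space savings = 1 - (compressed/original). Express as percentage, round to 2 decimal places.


ratio = compressed/original = 11450/22718 = 0.504006
savings = 1 - ratio = 1 - 0.504006 = 0.495994
as a percentage: 0.495994 * 100 = 49.6%

Space savings = 1 - 11450/22718 = 49.6%


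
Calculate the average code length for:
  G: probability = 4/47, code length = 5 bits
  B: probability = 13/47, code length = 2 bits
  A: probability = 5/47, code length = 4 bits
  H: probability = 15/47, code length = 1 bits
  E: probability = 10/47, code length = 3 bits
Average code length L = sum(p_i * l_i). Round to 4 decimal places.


Weighted contributions p_i * l_i:
  G: (4/47) * 5 = 20/47
  B: (13/47) * 2 = 26/47
  A: (5/47) * 4 = 20/47
  H: (15/47) * 1 = 15/47
  E: (10/47) * 3 = 30/47
Sum = (20 + 26 + 20 + 15 + 30)/47 = 111/47

L = 111/47 = 2.3617 bits/symbol


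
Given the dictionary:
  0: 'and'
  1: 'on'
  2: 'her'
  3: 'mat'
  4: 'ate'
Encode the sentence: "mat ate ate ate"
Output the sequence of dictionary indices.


Look up each word in the dictionary:
  'mat' -> 3
  'ate' -> 4
  'ate' -> 4
  'ate' -> 4

Encoded: [3, 4, 4, 4]


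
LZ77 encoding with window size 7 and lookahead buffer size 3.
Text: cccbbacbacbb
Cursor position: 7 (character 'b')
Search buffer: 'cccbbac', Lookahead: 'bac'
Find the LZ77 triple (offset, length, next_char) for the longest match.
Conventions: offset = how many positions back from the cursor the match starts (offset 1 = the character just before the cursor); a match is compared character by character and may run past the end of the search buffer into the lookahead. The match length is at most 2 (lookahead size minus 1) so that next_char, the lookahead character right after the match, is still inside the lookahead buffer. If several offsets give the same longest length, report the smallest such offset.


Try each offset into the search buffer:
  offset=1 (pos 6, char 'c'): match length 0
  offset=2 (pos 5, char 'a'): match length 0
  offset=3 (pos 4, char 'b'): match length 2
  offset=4 (pos 3, char 'b'): match length 1
  offset=5 (pos 2, char 'c'): match length 0
  offset=6 (pos 1, char 'c'): match length 0
  offset=7 (pos 0, char 'c'): match length 0
Longest match has length 2 at offset 3.
next_char = character at position 7 + 2 = 9 -> 'c'

Best match: offset=3, length=2 (matching 'ba' starting at position 4)
LZ77 triple: (3, 2, 'c')


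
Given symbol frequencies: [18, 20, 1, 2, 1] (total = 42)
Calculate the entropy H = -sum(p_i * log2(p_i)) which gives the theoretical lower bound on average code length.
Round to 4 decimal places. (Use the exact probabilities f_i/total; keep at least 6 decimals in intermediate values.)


Per-symbol terms -p_i * log2(p_i) with p_i = f_i/42:
  p = 18/42 = 0.428571: log2(p) = -1.222392, -p*log2(p) = 0.523882
  p = 20/42 = 0.476190: log2(p) = -1.070389, -p*log2(p) = 0.509709
  p = 1/42 = 0.023810: log2(p) = -5.392317, -p*log2(p) = 0.128389
  p = 2/42 = 0.047619: log2(p) = -4.392317, -p*log2(p) = 0.209158
  p = 1/42 = 0.023810: log2(p) = -5.392317, -p*log2(p) = 0.128389
H = 0.523882 + 0.509709 + 0.128389 + 0.209158 + 0.128389 = 1.499527

H = 1.4995 bits/symbol


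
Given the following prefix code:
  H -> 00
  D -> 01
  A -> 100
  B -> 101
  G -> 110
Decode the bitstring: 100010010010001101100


Decoding step by step:
Bits 100 -> A
Bits 01 -> D
Bits 00 -> H
Bits 100 -> A
Bits 100 -> A
Bits 01 -> D
Bits 101 -> B
Bits 100 -> A


Decoded message: ADHAADBA


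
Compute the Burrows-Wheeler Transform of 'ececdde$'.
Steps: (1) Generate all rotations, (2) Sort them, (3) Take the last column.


Rotations (sorted):
  0: $ececdde -> last char: e
  1: cdde$ece -> last char: e
  2: cecdde$e -> last char: e
  3: dde$ecec -> last char: c
  4: de$ececd -> last char: d
  5: e$ececdd -> last char: d
  6: ecdde$ec -> last char: c
  7: ececdde$ -> last char: $


BWT = eeecddc$


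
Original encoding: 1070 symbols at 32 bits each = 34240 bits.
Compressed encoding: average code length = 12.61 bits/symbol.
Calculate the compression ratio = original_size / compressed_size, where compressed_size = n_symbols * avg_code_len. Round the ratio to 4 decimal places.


original_size = n_symbols * orig_bits = 1070 * 32 = 34240 bits
compressed_size = n_symbols * avg_code_len = 1070 * 12.61 = 13492.7 bits
ratio = original_size / compressed_size = 34240 / 13492.7 = 2.5377

Compression ratio = 2.5377


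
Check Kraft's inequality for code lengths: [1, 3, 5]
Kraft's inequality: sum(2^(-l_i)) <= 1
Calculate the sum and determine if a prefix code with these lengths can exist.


Sum = 2^(-1) + 2^(-3) + 2^(-5)
    = 0.5 + 0.125 + 0.03125
    = 21/32 = 0.65625
Since 0.65625 <= 1, Kraft's inequality IS satisfied.
A prefix code with these lengths CAN exist.

Kraft sum = 0.65625. Satisfied.


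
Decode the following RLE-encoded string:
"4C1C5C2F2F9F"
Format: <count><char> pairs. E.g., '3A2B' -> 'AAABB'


Expanding each <count><char> pair:
  4C -> 'CCCC'
  1C -> 'C'
  5C -> 'CCCCC'
  2F -> 'FF'
  2F -> 'FF'
  9F -> 'FFFFFFFFF'

Decoded = CCCCCCCCCCFFFFFFFFFFFFF


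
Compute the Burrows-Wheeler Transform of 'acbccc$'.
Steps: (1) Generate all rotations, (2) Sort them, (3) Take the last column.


Rotations (sorted):
  0: $acbccc -> last char: c
  1: acbccc$ -> last char: $
  2: bccc$ac -> last char: c
  3: c$acbcc -> last char: c
  4: cbccc$a -> last char: a
  5: cc$acbc -> last char: c
  6: ccc$acb -> last char: b


BWT = c$ccacb


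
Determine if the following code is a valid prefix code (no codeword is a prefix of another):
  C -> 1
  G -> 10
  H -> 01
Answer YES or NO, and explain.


Checking each pair (does one codeword prefix another?):
  C='1' vs G='10': prefix -- VIOLATION

NO -- this is NOT a valid prefix code. C (1) is a prefix of G (10).


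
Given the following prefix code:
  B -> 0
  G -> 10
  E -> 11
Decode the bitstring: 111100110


Decoding step by step:
Bits 11 -> E
Bits 11 -> E
Bits 0 -> B
Bits 0 -> B
Bits 11 -> E
Bits 0 -> B


Decoded message: EEBBEB


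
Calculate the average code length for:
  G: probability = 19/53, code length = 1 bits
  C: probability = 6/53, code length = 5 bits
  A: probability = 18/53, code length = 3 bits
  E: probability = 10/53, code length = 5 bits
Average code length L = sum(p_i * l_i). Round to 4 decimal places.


Weighted contributions p_i * l_i:
  G: (19/53) * 1 = 19/53
  C: (6/53) * 5 = 30/53
  A: (18/53) * 3 = 54/53
  E: (10/53) * 5 = 50/53
Sum = (19 + 30 + 54 + 50)/53 = 153/53

L = 153/53 = 2.8868 bits/symbol


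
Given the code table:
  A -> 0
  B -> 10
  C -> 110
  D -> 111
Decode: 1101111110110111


Decoding:
110 -> C
111 -> D
111 -> D
0 -> A
110 -> C
111 -> D


Result: CDDACD


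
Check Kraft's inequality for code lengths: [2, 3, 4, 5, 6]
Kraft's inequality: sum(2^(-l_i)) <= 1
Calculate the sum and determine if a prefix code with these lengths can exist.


Sum = 2^(-2) + 2^(-3) + 2^(-4) + 2^(-5) + 2^(-6)
    = 0.25 + 0.125 + 0.0625 + 0.03125 + 0.015625
    = 31/64 = 0.484375
Since 0.484375 <= 1, Kraft's inequality IS satisfied.
A prefix code with these lengths CAN exist.

Kraft sum = 0.484375. Satisfied.


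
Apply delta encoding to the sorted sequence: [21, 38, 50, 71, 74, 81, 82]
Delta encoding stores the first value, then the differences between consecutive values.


First value: 21
Deltas:
  38 - 21 = 17
  50 - 38 = 12
  71 - 50 = 21
  74 - 71 = 3
  81 - 74 = 7
  82 - 81 = 1


Delta encoded: [21, 17, 12, 21, 3, 7, 1]


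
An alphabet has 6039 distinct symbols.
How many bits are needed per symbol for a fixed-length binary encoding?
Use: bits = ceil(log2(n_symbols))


log2(6039) = 12.5601
Bracket: 2^12 = 4096 < 6039 <= 2^13 = 8192
So ceil(log2(6039)) = 13

bits = ceil(log2(6039)) = ceil(12.5601) = 13 bits


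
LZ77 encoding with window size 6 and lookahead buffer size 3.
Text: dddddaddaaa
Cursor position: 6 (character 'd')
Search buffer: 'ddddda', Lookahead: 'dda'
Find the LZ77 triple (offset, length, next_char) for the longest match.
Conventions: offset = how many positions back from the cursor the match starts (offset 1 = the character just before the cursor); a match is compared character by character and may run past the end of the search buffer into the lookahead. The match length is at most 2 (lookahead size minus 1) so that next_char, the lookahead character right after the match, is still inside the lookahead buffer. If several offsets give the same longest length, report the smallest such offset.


Try each offset into the search buffer:
  offset=1 (pos 5, char 'a'): match length 0
  offset=2 (pos 4, char 'd'): match length 1
  offset=3 (pos 3, char 'd'): match length 2
  offset=4 (pos 2, char 'd'): match length 2
  offset=5 (pos 1, char 'd'): match length 2
  offset=6 (pos 0, char 'd'): match length 2
Longest match has length 2, found at offsets 3, 4, 5, 6; take the smallest, offset 3.
next_char = character at position 6 + 2 = 8 -> 'a'

Best match: offset=3, length=2 (matching 'dd' starting at position 3)
LZ77 triple: (3, 2, 'a')


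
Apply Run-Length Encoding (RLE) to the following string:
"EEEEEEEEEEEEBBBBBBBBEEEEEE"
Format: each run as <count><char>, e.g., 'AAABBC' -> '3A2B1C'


Scanning runs left to right:
  i=0: run of 'E' x 12 -> '12E'
  i=12: run of 'B' x 8 -> '8B'
  i=20: run of 'E' x 6 -> '6E'

RLE = 12E8B6E


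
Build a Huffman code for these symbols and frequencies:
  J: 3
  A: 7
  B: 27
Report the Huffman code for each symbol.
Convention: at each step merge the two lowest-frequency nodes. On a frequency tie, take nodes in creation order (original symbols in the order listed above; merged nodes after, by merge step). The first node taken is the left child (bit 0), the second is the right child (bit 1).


Huffman tree construction:
Step 1: Merge J(3) + A(7) = 10
Step 2: Merge (J+A)(10) + B(27) = 37
Read each symbol's code off the tree from the root (left child = 0, right child = 1).

Codes:
  J: 00 (length 2)
  A: 01 (length 2)
  B: 1 (length 1)
Average code length: 47/37 = 1.2703 bits/symbol


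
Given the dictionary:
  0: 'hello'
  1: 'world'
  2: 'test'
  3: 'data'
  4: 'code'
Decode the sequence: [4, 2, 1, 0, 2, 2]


Look up each index in the dictionary:
  4 -> 'code'
  2 -> 'test'
  1 -> 'world'
  0 -> 'hello'
  2 -> 'test'
  2 -> 'test'

Decoded: "code test world hello test test"


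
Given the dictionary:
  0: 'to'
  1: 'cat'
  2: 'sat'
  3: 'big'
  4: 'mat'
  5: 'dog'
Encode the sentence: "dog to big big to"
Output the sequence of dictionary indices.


Look up each word in the dictionary:
  'dog' -> 5
  'to' -> 0
  'big' -> 3
  'big' -> 3
  'to' -> 0

Encoded: [5, 0, 3, 3, 0]


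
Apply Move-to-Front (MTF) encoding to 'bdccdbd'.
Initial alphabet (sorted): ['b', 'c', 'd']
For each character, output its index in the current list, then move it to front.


MTF encoding:
'b': index 0 in ['b', 'c', 'd'] -> ['b', 'c', 'd']
'd': index 2 in ['b', 'c', 'd'] -> ['d', 'b', 'c']
'c': index 2 in ['d', 'b', 'c'] -> ['c', 'd', 'b']
'c': index 0 in ['c', 'd', 'b'] -> ['c', 'd', 'b']
'd': index 1 in ['c', 'd', 'b'] -> ['d', 'c', 'b']
'b': index 2 in ['d', 'c', 'b'] -> ['b', 'd', 'c']
'd': index 1 in ['b', 'd', 'c'] -> ['d', 'b', 'c']


Output: [0, 2, 2, 0, 1, 2, 1]


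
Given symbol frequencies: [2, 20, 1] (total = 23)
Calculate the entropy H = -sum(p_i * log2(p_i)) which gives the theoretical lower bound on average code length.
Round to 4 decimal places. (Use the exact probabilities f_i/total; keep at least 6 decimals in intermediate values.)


Per-symbol terms -p_i * log2(p_i) with p_i = f_i/23:
  p = 2/23 = 0.086957: log2(p) = -3.523562, -p*log2(p) = 0.306397
  p = 20/23 = 0.869565: log2(p) = -0.201634, -p*log2(p) = 0.175334
  p = 1/23 = 0.043478: log2(p) = -4.523562, -p*log2(p) = 0.196677
H = 0.306397 + 0.175334 + 0.196677 = 0.678408

H = 0.6784 bits/symbol


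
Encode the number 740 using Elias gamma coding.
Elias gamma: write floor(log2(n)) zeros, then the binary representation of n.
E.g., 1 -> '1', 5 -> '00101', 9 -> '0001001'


num_bits = floor(log2(740)) + 1 = 10
leading_zeros = num_bits - 1 = 9
binary(740) = 1011100100

Elias gamma(740) = '000000000' + '1011100100' = 0000000001011100100 (19 bits)


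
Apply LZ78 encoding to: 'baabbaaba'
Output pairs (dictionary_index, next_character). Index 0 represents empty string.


LZ78 encoding steps:
Dictionary: {0: ''}
Step 1: w='' (idx 0), next='b' -> output (0, 'b'), add 'b' as idx 1
Step 2: w='' (idx 0), next='a' -> output (0, 'a'), add 'a' as idx 2
Step 3: w='a' (idx 2), next='b' -> output (2, 'b'), add 'ab' as idx 3
Step 4: w='b' (idx 1), next='a' -> output (1, 'a'), add 'ba' as idx 4
Step 5: w='ab' (idx 3), next='a' -> output (3, 'a'), add 'aba' as idx 5


Encoded: [(0, 'b'), (0, 'a'), (2, 'b'), (1, 'a'), (3, 'a')]


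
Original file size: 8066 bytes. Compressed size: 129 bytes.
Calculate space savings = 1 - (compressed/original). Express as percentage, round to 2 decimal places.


ratio = compressed/original = 129/8066 = 0.015993
savings = 1 - ratio = 1 - 0.015993 = 0.984007
as a percentage: 0.984007 * 100 = 98.4%

Space savings = 1 - 129/8066 = 98.4%


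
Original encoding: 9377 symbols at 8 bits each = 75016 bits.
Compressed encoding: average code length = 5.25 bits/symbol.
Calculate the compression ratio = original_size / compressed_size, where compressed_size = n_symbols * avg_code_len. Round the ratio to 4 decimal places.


original_size = n_symbols * orig_bits = 9377 * 8 = 75016 bits
compressed_size = n_symbols * avg_code_len = 9377 * 5.25 = 49229.25 bits
ratio = original_size / compressed_size = 75016 / 49229.25 = 1.5238

Compression ratio = 1.5238


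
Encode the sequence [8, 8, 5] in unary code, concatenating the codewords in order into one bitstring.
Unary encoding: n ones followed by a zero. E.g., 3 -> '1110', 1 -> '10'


Encode each number as n ones followed by a terminating 0:
  8 -> 111111110 (9 bits)
  8 -> 111111110 (9 bits)
  5 -> 111110 (6 bits)
Total length = 9 + 9 + 6 = 24 bits.

Unary([8, 8, 5]) = 111111110111111110111110 (24 bits)


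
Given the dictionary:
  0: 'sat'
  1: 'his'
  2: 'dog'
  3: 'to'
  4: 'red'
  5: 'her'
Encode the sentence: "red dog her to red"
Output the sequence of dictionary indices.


Look up each word in the dictionary:
  'red' -> 4
  'dog' -> 2
  'her' -> 5
  'to' -> 3
  'red' -> 4

Encoded: [4, 2, 5, 3, 4]


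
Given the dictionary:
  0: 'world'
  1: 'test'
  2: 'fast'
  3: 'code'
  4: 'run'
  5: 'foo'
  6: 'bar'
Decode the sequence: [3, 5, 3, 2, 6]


Look up each index in the dictionary:
  3 -> 'code'
  5 -> 'foo'
  3 -> 'code'
  2 -> 'fast'
  6 -> 'bar'

Decoded: "code foo code fast bar"


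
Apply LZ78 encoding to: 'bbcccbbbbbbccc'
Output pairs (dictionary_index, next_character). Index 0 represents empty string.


LZ78 encoding steps:
Dictionary: {0: ''}
Step 1: w='' (idx 0), next='b' -> output (0, 'b'), add 'b' as idx 1
Step 2: w='b' (idx 1), next='c' -> output (1, 'c'), add 'bc' as idx 2
Step 3: w='' (idx 0), next='c' -> output (0, 'c'), add 'c' as idx 3
Step 4: w='c' (idx 3), next='b' -> output (3, 'b'), add 'cb' as idx 4
Step 5: w='b' (idx 1), next='b' -> output (1, 'b'), add 'bb' as idx 5
Step 6: w='bb' (idx 5), next='b' -> output (5, 'b'), add 'bbb' as idx 6
Step 7: w='c' (idx 3), next='c' -> output (3, 'c'), add 'cc' as idx 7
Step 8: w='c' (idx 3), end of input -> output (3, '')


Encoded: [(0, 'b'), (1, 'c'), (0, 'c'), (3, 'b'), (1, 'b'), (5, 'b'), (3, 'c'), (3, '')]


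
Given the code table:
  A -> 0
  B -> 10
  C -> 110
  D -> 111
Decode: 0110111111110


Decoding:
0 -> A
110 -> C
111 -> D
111 -> D
110 -> C


Result: ACDDC


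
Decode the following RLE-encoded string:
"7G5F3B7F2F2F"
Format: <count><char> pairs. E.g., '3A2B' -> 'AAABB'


Expanding each <count><char> pair:
  7G -> 'GGGGGGG'
  5F -> 'FFFFF'
  3B -> 'BBB'
  7F -> 'FFFFFFF'
  2F -> 'FF'
  2F -> 'FF'

Decoded = GGGGGGGFFFFFBBBFFFFFFFFFFF


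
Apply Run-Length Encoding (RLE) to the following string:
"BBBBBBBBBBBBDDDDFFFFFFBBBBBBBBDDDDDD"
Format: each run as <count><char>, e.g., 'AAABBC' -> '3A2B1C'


Scanning runs left to right:
  i=0: run of 'B' x 12 -> '12B'
  i=12: run of 'D' x 4 -> '4D'
  i=16: run of 'F' x 6 -> '6F'
  i=22: run of 'B' x 8 -> '8B'
  i=30: run of 'D' x 6 -> '6D'

RLE = 12B4D6F8B6D


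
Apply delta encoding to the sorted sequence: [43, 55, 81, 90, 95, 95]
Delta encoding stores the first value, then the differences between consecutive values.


First value: 43
Deltas:
  55 - 43 = 12
  81 - 55 = 26
  90 - 81 = 9
  95 - 90 = 5
  95 - 95 = 0


Delta encoded: [43, 12, 26, 9, 5, 0]


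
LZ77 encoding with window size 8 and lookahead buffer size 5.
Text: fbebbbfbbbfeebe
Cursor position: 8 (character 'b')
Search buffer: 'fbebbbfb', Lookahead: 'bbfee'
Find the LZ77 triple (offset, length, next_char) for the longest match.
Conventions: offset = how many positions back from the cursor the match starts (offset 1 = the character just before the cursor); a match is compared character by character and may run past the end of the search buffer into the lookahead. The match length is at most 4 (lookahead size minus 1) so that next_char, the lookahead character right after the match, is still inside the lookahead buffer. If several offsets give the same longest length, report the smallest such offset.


Try each offset into the search buffer:
  offset=1 (pos 7, char 'b'): match length 2
  offset=2 (pos 6, char 'f'): match length 0
  offset=3 (pos 5, char 'b'): match length 1
  offset=4 (pos 4, char 'b'): match length 3
  offset=5 (pos 3, char 'b'): match length 2
  offset=6 (pos 2, char 'e'): match length 0
  offset=7 (pos 1, char 'b'): match length 1
  offset=8 (pos 0, char 'f'): match length 0
Longest match has length 3 at offset 4.
next_char = character at position 8 + 3 = 11 -> 'e'

Best match: offset=4, length=3 (matching 'bbf' starting at position 4)
LZ77 triple: (4, 3, 'e')


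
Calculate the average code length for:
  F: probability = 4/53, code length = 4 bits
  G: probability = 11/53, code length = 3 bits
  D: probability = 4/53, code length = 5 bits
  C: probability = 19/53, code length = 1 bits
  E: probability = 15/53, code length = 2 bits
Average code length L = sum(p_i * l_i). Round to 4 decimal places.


Weighted contributions p_i * l_i:
  F: (4/53) * 4 = 16/53
  G: (11/53) * 3 = 33/53
  D: (4/53) * 5 = 20/53
  C: (19/53) * 1 = 19/53
  E: (15/53) * 2 = 30/53
Sum = (16 + 33 + 20 + 19 + 30)/53 = 118/53

L = 118/53 = 2.2264 bits/symbol


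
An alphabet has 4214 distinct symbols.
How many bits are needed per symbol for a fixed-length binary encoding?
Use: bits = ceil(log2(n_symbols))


log2(4214) = 12.041
Bracket: 2^12 = 4096 < 4214 <= 2^13 = 8192
So ceil(log2(4214)) = 13

bits = ceil(log2(4214)) = ceil(12.041) = 13 bits


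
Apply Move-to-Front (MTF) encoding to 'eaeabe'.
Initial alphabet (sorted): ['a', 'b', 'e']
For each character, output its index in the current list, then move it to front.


MTF encoding:
'e': index 2 in ['a', 'b', 'e'] -> ['e', 'a', 'b']
'a': index 1 in ['e', 'a', 'b'] -> ['a', 'e', 'b']
'e': index 1 in ['a', 'e', 'b'] -> ['e', 'a', 'b']
'a': index 1 in ['e', 'a', 'b'] -> ['a', 'e', 'b']
'b': index 2 in ['a', 'e', 'b'] -> ['b', 'a', 'e']
'e': index 2 in ['b', 'a', 'e'] -> ['e', 'b', 'a']


Output: [2, 1, 1, 1, 2, 2]


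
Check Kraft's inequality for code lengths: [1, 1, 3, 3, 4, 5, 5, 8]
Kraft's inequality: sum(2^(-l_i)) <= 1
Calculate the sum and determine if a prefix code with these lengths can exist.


Sum = 2^(-1) + 2^(-1) + 2^(-3) + 2^(-3) + 2^(-4) + 2^(-5) + 2^(-5) + 2^(-8)
    = 0.5 + 0.5 + 0.125 + 0.125 + 0.0625 + 0.03125 + 0.03125 + 0.00390625
    = 353/256 = 1.37890625
Since 1.37890625 > 1, Kraft's inequality is NOT satisfied.
A prefix code with these lengths CANNOT exist.

Kraft sum = 1.37890625. Not satisfied.


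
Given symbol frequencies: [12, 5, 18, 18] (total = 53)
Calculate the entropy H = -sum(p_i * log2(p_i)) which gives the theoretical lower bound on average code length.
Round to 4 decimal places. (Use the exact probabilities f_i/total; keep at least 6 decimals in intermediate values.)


Per-symbol terms -p_i * log2(p_i) with p_i = f_i/53:
  p = 12/53 = 0.226415: log2(p) = -2.142958, -p*log2(p) = 0.485198
  p = 5/53 = 0.094340: log2(p) = -3.405992, -p*log2(p) = 0.321320
  p = 18/53 = 0.339623: log2(p) = -1.557995, -p*log2(p) = 0.529131
  p = 18/53 = 0.339623: log2(p) = -1.557995, -p*log2(p) = 0.529131
H = 0.485198 + 0.321320 + 0.529131 + 0.529131 = 1.864780

H = 1.8648 bits/symbol


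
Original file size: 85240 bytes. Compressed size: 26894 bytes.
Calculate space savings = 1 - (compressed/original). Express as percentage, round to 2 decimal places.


ratio = compressed/original = 26894/85240 = 0.315509
savings = 1 - ratio = 1 - 0.315509 = 0.684491
as a percentage: 0.684491 * 100 = 68.45%

Space savings = 1 - 26894/85240 = 68.45%


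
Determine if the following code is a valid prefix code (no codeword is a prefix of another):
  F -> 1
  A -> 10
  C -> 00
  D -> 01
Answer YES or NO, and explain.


Checking each pair (does one codeword prefix another?):
  F='1' vs A='10': prefix -- VIOLATION

NO -- this is NOT a valid prefix code. F (1) is a prefix of A (10).


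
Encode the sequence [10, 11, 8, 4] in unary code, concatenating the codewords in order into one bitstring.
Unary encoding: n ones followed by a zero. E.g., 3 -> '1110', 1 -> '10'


Encode each number as n ones followed by a terminating 0:
  10 -> 11111111110 (11 bits)
  11 -> 111111111110 (12 bits)
  8 -> 111111110 (9 bits)
  4 -> 11110 (5 bits)
Total length = 11 + 12 + 9 + 5 = 37 bits.

Unary([10, 11, 8, 4]) = 1111111111011111111111011111111011110 (37 bits)


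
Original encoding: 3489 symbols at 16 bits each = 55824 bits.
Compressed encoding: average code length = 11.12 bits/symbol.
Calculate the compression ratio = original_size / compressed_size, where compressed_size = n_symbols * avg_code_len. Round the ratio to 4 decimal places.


original_size = n_symbols * orig_bits = 3489 * 16 = 55824 bits
compressed_size = n_symbols * avg_code_len = 3489 * 11.12 = 38797.68 bits
ratio = original_size / compressed_size = 55824 / 38797.68 = 1.4388

Compression ratio = 1.4388


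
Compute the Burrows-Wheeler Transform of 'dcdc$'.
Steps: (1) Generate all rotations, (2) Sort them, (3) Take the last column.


Rotations (sorted):
  0: $dcdc -> last char: c
  1: c$dcd -> last char: d
  2: cdc$d -> last char: d
  3: dc$dc -> last char: c
  4: dcdc$ -> last char: $


BWT = cddc$


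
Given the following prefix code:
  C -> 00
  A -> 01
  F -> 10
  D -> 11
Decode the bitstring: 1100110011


Decoding step by step:
Bits 11 -> D
Bits 00 -> C
Bits 11 -> D
Bits 00 -> C
Bits 11 -> D


Decoded message: DCDCD


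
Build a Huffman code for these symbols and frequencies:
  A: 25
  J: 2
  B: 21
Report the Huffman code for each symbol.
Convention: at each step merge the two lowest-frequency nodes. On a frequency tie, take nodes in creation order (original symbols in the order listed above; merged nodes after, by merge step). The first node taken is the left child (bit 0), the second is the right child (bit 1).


Huffman tree construction:
Step 1: Merge J(2) + B(21) = 23
Step 2: Merge (J+B)(23) + A(25) = 48
Read each symbol's code off the tree from the root (left child = 0, right child = 1).

Codes:
  A: 1 (length 1)
  J: 00 (length 2)
  B: 01 (length 2)
Average code length: 71/48 = 1.4792 bits/symbol


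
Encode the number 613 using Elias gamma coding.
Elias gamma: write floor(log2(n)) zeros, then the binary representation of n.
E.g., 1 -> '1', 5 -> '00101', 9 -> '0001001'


num_bits = floor(log2(613)) + 1 = 10
leading_zeros = num_bits - 1 = 9
binary(613) = 1001100101

Elias gamma(613) = '000000000' + '1001100101' = 0000000001001100101 (19 bits)


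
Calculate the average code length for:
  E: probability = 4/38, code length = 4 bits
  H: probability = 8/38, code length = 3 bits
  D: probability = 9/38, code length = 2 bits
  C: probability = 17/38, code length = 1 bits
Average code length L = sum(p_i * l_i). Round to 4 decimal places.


Weighted contributions p_i * l_i:
  E: (4/38) * 4 = 16/38
  H: (8/38) * 3 = 24/38
  D: (9/38) * 2 = 18/38
  C: (17/38) * 1 = 17/38
Sum = (16 + 24 + 18 + 17)/38 = 75/38

L = 75/38 = 1.9737 bits/symbol


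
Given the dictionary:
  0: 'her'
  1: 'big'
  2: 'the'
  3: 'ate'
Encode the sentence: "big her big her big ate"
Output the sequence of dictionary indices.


Look up each word in the dictionary:
  'big' -> 1
  'her' -> 0
  'big' -> 1
  'her' -> 0
  'big' -> 1
  'ate' -> 3

Encoded: [1, 0, 1, 0, 1, 3]


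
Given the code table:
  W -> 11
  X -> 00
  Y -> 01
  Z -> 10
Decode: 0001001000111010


Decoding:
00 -> X
01 -> Y
00 -> X
10 -> Z
00 -> X
11 -> W
10 -> Z
10 -> Z


Result: XYXZXWZZ


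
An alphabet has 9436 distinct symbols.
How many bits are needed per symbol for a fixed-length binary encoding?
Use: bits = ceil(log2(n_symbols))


log2(9436) = 13.204
Bracket: 2^13 = 8192 < 9436 <= 2^14 = 16384
So ceil(log2(9436)) = 14

bits = ceil(log2(9436)) = ceil(13.204) = 14 bits


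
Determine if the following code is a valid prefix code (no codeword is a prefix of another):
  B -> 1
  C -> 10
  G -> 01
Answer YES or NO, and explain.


Checking each pair (does one codeword prefix another?):
  B='1' vs C='10': prefix -- VIOLATION

NO -- this is NOT a valid prefix code. B (1) is a prefix of C (10).


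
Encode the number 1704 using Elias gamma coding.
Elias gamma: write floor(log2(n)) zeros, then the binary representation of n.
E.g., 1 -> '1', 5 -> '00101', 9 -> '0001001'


num_bits = floor(log2(1704)) + 1 = 11
leading_zeros = num_bits - 1 = 10
binary(1704) = 11010101000

Elias gamma(1704) = '0000000000' + '11010101000' = 000000000011010101000 (21 bits)


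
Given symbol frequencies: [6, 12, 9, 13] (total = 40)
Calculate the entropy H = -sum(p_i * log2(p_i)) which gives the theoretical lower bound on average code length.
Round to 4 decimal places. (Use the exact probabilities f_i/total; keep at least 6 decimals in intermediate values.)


Per-symbol terms -p_i * log2(p_i) with p_i = f_i/40:
  p = 6/40 = 0.150000: log2(p) = -2.736966, -p*log2(p) = 0.410545
  p = 12/40 = 0.300000: log2(p) = -1.736966, -p*log2(p) = 0.521090
  p = 9/40 = 0.225000: log2(p) = -2.152003, -p*log2(p) = 0.484201
  p = 13/40 = 0.325000: log2(p) = -1.621488, -p*log2(p) = 0.526984
H = 0.410545 + 0.521090 + 0.484201 + 0.526984 = 1.942820

H = 1.9428 bits/symbol


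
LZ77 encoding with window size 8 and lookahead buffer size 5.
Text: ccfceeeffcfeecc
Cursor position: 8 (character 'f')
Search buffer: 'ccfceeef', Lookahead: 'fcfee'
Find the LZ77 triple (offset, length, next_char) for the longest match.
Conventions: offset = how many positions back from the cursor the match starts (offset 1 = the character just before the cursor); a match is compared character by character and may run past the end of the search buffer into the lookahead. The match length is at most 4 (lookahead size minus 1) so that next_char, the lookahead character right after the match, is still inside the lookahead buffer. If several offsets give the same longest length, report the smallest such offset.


Try each offset into the search buffer:
  offset=1 (pos 7, char 'f'): match length 1
  offset=2 (pos 6, char 'e'): match length 0
  offset=3 (pos 5, char 'e'): match length 0
  offset=4 (pos 4, char 'e'): match length 0
  offset=5 (pos 3, char 'c'): match length 0
  offset=6 (pos 2, char 'f'): match length 2
  offset=7 (pos 1, char 'c'): match length 0
  offset=8 (pos 0, char 'c'): match length 0
Longest match has length 2 at offset 6.
next_char = character at position 8 + 2 = 10 -> 'f'

Best match: offset=6, length=2 (matching 'fc' starting at position 2)
LZ77 triple: (6, 2, 'f')


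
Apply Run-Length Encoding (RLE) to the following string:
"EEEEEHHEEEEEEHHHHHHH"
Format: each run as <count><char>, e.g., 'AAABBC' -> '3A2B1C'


Scanning runs left to right:
  i=0: run of 'E' x 5 -> '5E'
  i=5: run of 'H' x 2 -> '2H'
  i=7: run of 'E' x 6 -> '6E'
  i=13: run of 'H' x 7 -> '7H'

RLE = 5E2H6E7H


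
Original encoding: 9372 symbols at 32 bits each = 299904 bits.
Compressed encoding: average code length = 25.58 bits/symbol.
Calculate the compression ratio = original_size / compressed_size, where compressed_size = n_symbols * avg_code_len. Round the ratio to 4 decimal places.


original_size = n_symbols * orig_bits = 9372 * 32 = 299904 bits
compressed_size = n_symbols * avg_code_len = 9372 * 25.58 = 239735.76 bits
ratio = original_size / compressed_size = 299904 / 239735.76 = 1.251

Compression ratio = 1.251


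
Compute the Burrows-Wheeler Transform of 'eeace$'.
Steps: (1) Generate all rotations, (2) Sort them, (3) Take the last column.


Rotations (sorted):
  0: $eeace -> last char: e
  1: ace$ee -> last char: e
  2: ce$eea -> last char: a
  3: e$eeac -> last char: c
  4: eace$e -> last char: e
  5: eeace$ -> last char: $


BWT = eeace$


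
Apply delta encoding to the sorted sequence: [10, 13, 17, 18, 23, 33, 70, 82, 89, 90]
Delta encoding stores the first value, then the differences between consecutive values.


First value: 10
Deltas:
  13 - 10 = 3
  17 - 13 = 4
  18 - 17 = 1
  23 - 18 = 5
  33 - 23 = 10
  70 - 33 = 37
  82 - 70 = 12
  89 - 82 = 7
  90 - 89 = 1


Delta encoded: [10, 3, 4, 1, 5, 10, 37, 12, 7, 1]


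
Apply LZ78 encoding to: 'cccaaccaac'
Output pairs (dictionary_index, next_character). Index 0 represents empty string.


LZ78 encoding steps:
Dictionary: {0: ''}
Step 1: w='' (idx 0), next='c' -> output (0, 'c'), add 'c' as idx 1
Step 2: w='c' (idx 1), next='c' -> output (1, 'c'), add 'cc' as idx 2
Step 3: w='' (idx 0), next='a' -> output (0, 'a'), add 'a' as idx 3
Step 4: w='a' (idx 3), next='c' -> output (3, 'c'), add 'ac' as idx 4
Step 5: w='c' (idx 1), next='a' -> output (1, 'a'), add 'ca' as idx 5
Step 6: w='ac' (idx 4), end of input -> output (4, '')


Encoded: [(0, 'c'), (1, 'c'), (0, 'a'), (3, 'c'), (1, 'a'), (4, '')]


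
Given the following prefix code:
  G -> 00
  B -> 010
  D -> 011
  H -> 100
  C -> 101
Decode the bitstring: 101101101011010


Decoding step by step:
Bits 101 -> C
Bits 101 -> C
Bits 101 -> C
Bits 011 -> D
Bits 010 -> B


Decoded message: CCCDB


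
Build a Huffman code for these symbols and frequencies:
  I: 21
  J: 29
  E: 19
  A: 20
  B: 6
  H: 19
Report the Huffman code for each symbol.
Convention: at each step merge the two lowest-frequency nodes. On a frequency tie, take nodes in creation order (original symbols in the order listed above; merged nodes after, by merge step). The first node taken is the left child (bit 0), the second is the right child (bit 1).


Huffman tree construction:
Step 1: Merge B(6) + E(19) = 25
Step 2: Merge H(19) + A(20) = 39
Step 3: Merge I(21) + (B+E)(25) = 46
Step 4: Merge J(29) + (H+A)(39) = 68
Step 5: Merge (I+(B+E))(46) + (J+(H+A))(68) = 114
Read each symbol's code off the tree from the root (left child = 0, right child = 1).

Codes:
  I: 00 (length 2)
  J: 10 (length 2)
  E: 011 (length 3)
  A: 111 (length 3)
  B: 010 (length 3)
  H: 110 (length 3)
Average code length: 292/114 = 2.5614 bits/symbol


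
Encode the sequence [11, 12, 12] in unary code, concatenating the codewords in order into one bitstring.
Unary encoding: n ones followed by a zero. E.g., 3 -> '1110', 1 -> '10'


Encode each number as n ones followed by a terminating 0:
  11 -> 111111111110 (12 bits)
  12 -> 1111111111110 (13 bits)
  12 -> 1111111111110 (13 bits)
Total length = 12 + 13 + 13 = 38 bits.

Unary([11, 12, 12]) = 11111111111011111111111101111111111110 (38 bits)


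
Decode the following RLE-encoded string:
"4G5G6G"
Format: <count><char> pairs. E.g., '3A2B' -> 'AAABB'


Expanding each <count><char> pair:
  4G -> 'GGGG'
  5G -> 'GGGGG'
  6G -> 'GGGGGG'

Decoded = GGGGGGGGGGGGGGG


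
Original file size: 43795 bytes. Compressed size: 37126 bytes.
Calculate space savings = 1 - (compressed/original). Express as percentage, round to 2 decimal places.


ratio = compressed/original = 37126/43795 = 0.847722
savings = 1 - ratio = 1 - 0.847722 = 0.152278
as a percentage: 0.152278 * 100 = 15.23%

Space savings = 1 - 37126/43795 = 15.23%


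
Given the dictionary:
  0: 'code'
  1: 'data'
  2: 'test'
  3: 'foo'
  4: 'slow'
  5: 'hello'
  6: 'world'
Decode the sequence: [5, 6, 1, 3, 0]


Look up each index in the dictionary:
  5 -> 'hello'
  6 -> 'world'
  1 -> 'data'
  3 -> 'foo'
  0 -> 'code'

Decoded: "hello world data foo code"


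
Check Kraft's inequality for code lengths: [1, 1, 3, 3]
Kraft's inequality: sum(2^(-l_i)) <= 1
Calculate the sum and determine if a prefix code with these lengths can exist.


Sum = 2^(-1) + 2^(-1) + 2^(-3) + 2^(-3)
    = 0.5 + 0.5 + 0.125 + 0.125
    = 10/8 = 1.25
Since 1.25 > 1, Kraft's inequality is NOT satisfied.
A prefix code with these lengths CANNOT exist.

Kraft sum = 1.25. Not satisfied.


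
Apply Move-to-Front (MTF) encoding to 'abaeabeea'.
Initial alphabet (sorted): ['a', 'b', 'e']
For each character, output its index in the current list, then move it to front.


MTF encoding:
'a': index 0 in ['a', 'b', 'e'] -> ['a', 'b', 'e']
'b': index 1 in ['a', 'b', 'e'] -> ['b', 'a', 'e']
'a': index 1 in ['b', 'a', 'e'] -> ['a', 'b', 'e']
'e': index 2 in ['a', 'b', 'e'] -> ['e', 'a', 'b']
'a': index 1 in ['e', 'a', 'b'] -> ['a', 'e', 'b']
'b': index 2 in ['a', 'e', 'b'] -> ['b', 'a', 'e']
'e': index 2 in ['b', 'a', 'e'] -> ['e', 'b', 'a']
'e': index 0 in ['e', 'b', 'a'] -> ['e', 'b', 'a']
'a': index 2 in ['e', 'b', 'a'] -> ['a', 'e', 'b']


Output: [0, 1, 1, 2, 1, 2, 2, 0, 2]


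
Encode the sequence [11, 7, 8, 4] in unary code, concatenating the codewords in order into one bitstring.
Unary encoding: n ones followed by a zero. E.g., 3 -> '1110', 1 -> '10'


Encode each number as n ones followed by a terminating 0:
  11 -> 111111111110 (12 bits)
  7 -> 11111110 (8 bits)
  8 -> 111111110 (9 bits)
  4 -> 11110 (5 bits)
Total length = 12 + 8 + 9 + 5 = 34 bits.

Unary([11, 7, 8, 4]) = 1111111111101111111011111111011110 (34 bits)


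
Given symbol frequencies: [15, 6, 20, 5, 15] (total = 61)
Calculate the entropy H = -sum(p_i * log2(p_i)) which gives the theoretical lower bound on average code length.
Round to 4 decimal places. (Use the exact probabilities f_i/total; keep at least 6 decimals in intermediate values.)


Per-symbol terms -p_i * log2(p_i) with p_i = f_i/61:
  p = 15/61 = 0.245902: log2(p) = -2.023847, -p*log2(p) = 0.497667
  p = 6/61 = 0.098361: log2(p) = -3.345775, -p*log2(p) = 0.329093
  p = 20/61 = 0.327869: log2(p) = -1.608809, -p*log2(p) = 0.527478
  p = 5/61 = 0.081967: log2(p) = -3.608809, -p*log2(p) = 0.295804
  p = 15/61 = 0.245902: log2(p) = -2.023847, -p*log2(p) = 0.497667
H = 0.497667 + 0.329093 + 0.527478 + 0.295804 + 0.497667 = 2.147709

H = 2.1477 bits/symbol


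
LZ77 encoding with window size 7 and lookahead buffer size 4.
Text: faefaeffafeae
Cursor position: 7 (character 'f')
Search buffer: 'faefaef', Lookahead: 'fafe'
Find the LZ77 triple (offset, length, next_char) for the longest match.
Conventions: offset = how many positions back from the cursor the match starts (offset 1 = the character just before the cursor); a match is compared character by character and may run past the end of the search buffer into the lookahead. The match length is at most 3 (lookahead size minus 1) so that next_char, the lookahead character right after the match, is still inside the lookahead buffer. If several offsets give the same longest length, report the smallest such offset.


Try each offset into the search buffer:
  offset=1 (pos 6, char 'f'): match length 1
  offset=2 (pos 5, char 'e'): match length 0
  offset=3 (pos 4, char 'a'): match length 0
  offset=4 (pos 3, char 'f'): match length 2
  offset=5 (pos 2, char 'e'): match length 0
  offset=6 (pos 1, char 'a'): match length 0
  offset=7 (pos 0, char 'f'): match length 2
Longest match has length 2, found at offsets 4, 7; take the smallest, offset 4.
next_char = character at position 7 + 2 = 9 -> 'f'

Best match: offset=4, length=2 (matching 'fa' starting at position 3)
LZ77 triple: (4, 2, 'f')


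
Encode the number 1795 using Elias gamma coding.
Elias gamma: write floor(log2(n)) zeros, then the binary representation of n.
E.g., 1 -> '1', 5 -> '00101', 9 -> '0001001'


num_bits = floor(log2(1795)) + 1 = 11
leading_zeros = num_bits - 1 = 10
binary(1795) = 11100000011

Elias gamma(1795) = '0000000000' + '11100000011' = 000000000011100000011 (21 bits)


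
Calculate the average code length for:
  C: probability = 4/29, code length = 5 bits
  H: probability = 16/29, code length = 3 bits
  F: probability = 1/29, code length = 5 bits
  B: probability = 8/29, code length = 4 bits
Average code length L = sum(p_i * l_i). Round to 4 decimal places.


Weighted contributions p_i * l_i:
  C: (4/29) * 5 = 20/29
  H: (16/29) * 3 = 48/29
  F: (1/29) * 5 = 5/29
  B: (8/29) * 4 = 32/29
Sum = (20 + 48 + 5 + 32)/29 = 105/29

L = 105/29 = 3.6207 bits/symbol
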